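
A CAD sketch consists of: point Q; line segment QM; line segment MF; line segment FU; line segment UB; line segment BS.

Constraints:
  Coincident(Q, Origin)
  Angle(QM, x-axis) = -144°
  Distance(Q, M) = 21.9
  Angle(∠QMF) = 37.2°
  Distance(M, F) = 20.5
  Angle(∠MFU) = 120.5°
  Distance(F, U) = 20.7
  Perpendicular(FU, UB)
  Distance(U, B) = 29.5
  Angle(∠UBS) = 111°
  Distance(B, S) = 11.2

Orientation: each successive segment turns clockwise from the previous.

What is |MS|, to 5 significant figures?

26.031

Q is at the origin; QM runs at -144.0° with length 21.9, so M = (-17.717, -12.872). ∠QMF = 37.2° gives MF at 73.200° from the x-axis; with |MF| = 20.5, F = (-11.792, 6.7526). ∠MFU = 120.5° gives FU at 13.700° from the x-axis; with |FU| = 20.7, U = (8.3187, 11.655). The perpendicularity gives UB at right angles to FU, so UB runs at -76.300°; with |UB| = 29.5, B = (15.305, -17.006). ∠UBS = 111.0° gives BS at -145.30° from the x-axis; with |BS| = 11.2, S = (6.0975, -23.382). Then |MS| = |S − M| = 26.031.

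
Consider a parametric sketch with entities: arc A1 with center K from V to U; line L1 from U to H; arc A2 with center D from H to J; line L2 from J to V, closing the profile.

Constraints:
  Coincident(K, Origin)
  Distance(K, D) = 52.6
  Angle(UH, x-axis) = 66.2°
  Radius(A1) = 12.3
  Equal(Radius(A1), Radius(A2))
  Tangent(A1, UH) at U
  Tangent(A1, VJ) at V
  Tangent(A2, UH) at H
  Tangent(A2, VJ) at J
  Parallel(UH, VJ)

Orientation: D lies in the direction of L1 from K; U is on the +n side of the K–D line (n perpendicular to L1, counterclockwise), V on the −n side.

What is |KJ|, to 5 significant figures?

54.019

Tangency of A1 to both parallel lines with radius 12.3 puts U and V at K ± 12.3·n: U = (-11.254, 4.9636), V = (11.254, -4.9636). Equal radii place H and J the same way about D: H = D + 12.3·n = (9.9725, 53.090), J = D − 12.3·n = (32.480, 43.163). Then |KJ| = |J − K| = 54.019.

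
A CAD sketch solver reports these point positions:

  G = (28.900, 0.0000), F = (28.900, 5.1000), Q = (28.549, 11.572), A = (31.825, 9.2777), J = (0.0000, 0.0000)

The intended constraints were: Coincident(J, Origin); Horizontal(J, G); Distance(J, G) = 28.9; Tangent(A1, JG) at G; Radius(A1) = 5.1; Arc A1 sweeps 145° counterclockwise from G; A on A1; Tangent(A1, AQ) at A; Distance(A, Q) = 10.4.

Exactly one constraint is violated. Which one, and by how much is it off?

Distance(A, Q) = 10.4 — off by 6.40.

J = (0.00, 0.00) ✓; J.y = 0.00, G.y = 0.00 ✓; |JG| = 28.90 ✓; ∠(FG, GJ) = 90.00° ✓; |FG| = 5.100 ✓; bearing(F→A) − bearing(F→G) = 145.0° ✓; |FA| = 5.100 ✓; ∠(FA, AQ) = 90.01° ✓; |AQ| = 3.999 ✗.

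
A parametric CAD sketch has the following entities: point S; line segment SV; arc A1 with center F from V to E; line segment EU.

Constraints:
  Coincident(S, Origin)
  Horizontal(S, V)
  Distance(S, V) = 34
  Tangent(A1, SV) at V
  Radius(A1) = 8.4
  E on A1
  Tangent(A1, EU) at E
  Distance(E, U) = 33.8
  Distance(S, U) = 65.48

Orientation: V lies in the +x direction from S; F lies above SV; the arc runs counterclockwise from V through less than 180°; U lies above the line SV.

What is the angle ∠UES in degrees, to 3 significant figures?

119°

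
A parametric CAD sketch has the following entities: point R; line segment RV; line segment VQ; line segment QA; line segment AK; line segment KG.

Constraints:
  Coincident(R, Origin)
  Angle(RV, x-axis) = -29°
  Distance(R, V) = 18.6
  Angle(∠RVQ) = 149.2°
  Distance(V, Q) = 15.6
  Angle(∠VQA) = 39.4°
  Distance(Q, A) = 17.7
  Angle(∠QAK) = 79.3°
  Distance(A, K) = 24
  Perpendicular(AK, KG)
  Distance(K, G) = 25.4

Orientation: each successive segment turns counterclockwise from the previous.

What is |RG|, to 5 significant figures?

42.611

R is at the origin; RV runs at -29.0° with length 18.6, so V = (16.268, -9.0175). ∠RVQ = 149.2° gives VQ at 1.8000° from the x-axis; with |VQ| = 15.6, Q = (31.860, -8.5275). ∠VQA = 39.4° gives QA at 142.40° from the x-axis; with |QA| = 17.7, A = (17.837, 2.2721). ∠QAK = 79.3° gives AK at -116.90° from the x-axis; with |AK| = 24.0, K = (6.9783, -19.131). The perpendicularity gives KG at right angles to AK, so KG runs at -26.900°; with |KG| = 25.4, G = (29.630, -30.623). Then |RG| = |G − R| = 42.611.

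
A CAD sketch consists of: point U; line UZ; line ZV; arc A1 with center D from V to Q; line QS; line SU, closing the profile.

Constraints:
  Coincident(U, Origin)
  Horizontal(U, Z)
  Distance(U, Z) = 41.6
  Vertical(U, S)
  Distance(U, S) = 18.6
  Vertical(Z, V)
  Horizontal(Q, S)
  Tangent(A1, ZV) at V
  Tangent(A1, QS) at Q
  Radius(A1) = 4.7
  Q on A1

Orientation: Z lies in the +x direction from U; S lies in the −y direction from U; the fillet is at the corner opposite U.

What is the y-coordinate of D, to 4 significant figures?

-13.90

U is at the origin; U and Z share the same y with |UZ| = 41.6 and Z on the +x side, so Z = (41.60, 0.000). US is vertical with |US| = 18.6 and S on the −y side, so S = (0.000, -18.60). The virtual corner opposite U is at (41.60, -18.60). The tangent condition forces DV to be normal to ZV and tangency of A1 to QS means the radius DQ is perpendicular to QS, with radius 4.7, so the center D sits 4.7 in from both sides at D = (36.90, -13.90). So D.y = -13.90.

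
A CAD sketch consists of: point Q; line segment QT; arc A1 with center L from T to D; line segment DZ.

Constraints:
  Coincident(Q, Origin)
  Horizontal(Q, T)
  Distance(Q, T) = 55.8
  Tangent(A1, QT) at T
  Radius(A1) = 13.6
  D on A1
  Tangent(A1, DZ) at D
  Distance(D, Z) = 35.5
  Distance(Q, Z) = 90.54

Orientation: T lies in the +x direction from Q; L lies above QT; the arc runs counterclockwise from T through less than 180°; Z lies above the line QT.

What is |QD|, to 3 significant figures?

69.4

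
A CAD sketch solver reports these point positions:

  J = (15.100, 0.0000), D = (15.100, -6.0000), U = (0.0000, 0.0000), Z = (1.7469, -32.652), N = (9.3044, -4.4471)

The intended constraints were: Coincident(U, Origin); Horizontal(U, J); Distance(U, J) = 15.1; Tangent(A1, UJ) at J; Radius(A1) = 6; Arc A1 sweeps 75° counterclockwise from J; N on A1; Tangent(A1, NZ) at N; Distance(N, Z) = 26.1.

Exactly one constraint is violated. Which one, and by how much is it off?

Distance(N, Z) = 26.1 — off by 3.10.

U = (0.00, 0.00) ✓; U.y = 0.00, J.y = 0.00 ✓; |UJ| = 15.10 ✓; ∠(DJ, JU) = 90.00° ✓; |DJ| = 6.000 ✓; bearing(D→N) − bearing(D→J) = 75.00° ✓; |DN| = 6.000 ✓; ∠(DN, NZ) = 90.00° ✓; |NZ| = 29.20 ✗.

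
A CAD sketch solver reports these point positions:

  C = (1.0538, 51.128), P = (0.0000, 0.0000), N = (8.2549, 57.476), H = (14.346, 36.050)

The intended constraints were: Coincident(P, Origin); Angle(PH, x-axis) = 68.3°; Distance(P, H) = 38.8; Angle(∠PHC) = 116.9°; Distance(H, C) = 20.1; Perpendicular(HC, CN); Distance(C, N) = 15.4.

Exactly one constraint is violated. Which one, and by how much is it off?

Distance(C, N) = 15.4 — off by 5.80.

P = (0.00, 0.00) ✓; PH at 68.30° ✓; |PH| = 38.80 ✓; ∠PHC = 116.9° ✓; |HC| = 20.10 ✓; ∠(HC, CN) = 90.00° ✓; |CN| = 9.600 ✗.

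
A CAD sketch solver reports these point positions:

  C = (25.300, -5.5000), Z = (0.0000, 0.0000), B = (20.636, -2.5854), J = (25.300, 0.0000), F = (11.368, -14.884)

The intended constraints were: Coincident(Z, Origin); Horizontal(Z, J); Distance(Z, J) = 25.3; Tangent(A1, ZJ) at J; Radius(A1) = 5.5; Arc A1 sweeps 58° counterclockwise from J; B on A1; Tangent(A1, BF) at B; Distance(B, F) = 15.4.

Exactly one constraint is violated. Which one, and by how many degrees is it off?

Tangent(A1, BF) at B — off by 5.00°.

Z = (0.00, 0.00) ✓; Z.y = 0.00, J.y = 0.00 ✓; |ZJ| = 25.30 ✓; ∠(CJ, JZ) = 90.00° ✓; |CJ| = 5.500 ✓; bearing(C→B) − bearing(C→J) = 58.00° ✓; |CB| = 5.500 ✓; ∠(CB, BF) = 95.00° ✗; |BF| = 15.40 ✓.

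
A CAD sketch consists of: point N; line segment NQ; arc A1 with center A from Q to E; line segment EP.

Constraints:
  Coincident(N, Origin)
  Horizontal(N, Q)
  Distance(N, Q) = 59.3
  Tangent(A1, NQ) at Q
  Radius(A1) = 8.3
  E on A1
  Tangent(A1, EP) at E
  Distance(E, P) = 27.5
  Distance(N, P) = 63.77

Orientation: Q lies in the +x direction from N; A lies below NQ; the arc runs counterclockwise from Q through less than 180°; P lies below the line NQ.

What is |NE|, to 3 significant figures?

51.8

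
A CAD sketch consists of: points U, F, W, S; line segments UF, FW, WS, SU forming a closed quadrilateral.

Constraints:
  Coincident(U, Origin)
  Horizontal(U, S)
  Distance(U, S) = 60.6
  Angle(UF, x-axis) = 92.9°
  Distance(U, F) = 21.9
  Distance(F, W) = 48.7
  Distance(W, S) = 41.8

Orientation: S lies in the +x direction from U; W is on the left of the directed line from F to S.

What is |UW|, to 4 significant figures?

59.02

Checks: |FW| = 48.70 ✓; |WS| = 41.80 ✓.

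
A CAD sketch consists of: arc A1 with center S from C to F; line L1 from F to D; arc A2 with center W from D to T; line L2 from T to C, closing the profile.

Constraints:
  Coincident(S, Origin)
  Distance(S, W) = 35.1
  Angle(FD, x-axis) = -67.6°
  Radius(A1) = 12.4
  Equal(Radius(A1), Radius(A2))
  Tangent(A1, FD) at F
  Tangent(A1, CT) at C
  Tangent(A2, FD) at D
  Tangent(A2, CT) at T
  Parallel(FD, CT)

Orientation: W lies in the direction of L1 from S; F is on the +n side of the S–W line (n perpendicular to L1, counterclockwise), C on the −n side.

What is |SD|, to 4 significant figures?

37.23

Tangency of A1 to both parallel lines with radius 12.4 puts F and C at S ± 12.4·n: F = (11.46, 4.725), C = (-11.46, -4.725). Equal radii place D and T the same way about W: D = W + 12.4·n = (24.84, -27.73), T = W − 12.4·n = (1.911, -37.18). Then |SD| = |D − S| = 37.23.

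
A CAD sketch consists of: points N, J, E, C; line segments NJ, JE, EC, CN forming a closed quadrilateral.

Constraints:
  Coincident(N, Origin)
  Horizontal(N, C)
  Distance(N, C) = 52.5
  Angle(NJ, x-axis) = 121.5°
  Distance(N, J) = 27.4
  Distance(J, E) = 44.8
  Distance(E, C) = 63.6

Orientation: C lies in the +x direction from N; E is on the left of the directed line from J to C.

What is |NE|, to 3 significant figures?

56.9

N is at the origin; N and C share the same y with |NC| = 52.5 and C in +x, so C = (52.5, 0). NJ runs at 121.5° with |NJ| = 27.4, so J = (-14.3, 23.4). E is determined by |JE| = 44.8 and |EC| = 63.6 together: it lies at the intersection of circle(J, 44.8) and circle(C, 63.6). With |JC| = 70.8, the foot of the radical line on JC is 21.0 from J and the perpendicular offset is √(44.8² − 21.0²) = 39.6. Taking the left-of-JC solution: E = (18.6, 53.8).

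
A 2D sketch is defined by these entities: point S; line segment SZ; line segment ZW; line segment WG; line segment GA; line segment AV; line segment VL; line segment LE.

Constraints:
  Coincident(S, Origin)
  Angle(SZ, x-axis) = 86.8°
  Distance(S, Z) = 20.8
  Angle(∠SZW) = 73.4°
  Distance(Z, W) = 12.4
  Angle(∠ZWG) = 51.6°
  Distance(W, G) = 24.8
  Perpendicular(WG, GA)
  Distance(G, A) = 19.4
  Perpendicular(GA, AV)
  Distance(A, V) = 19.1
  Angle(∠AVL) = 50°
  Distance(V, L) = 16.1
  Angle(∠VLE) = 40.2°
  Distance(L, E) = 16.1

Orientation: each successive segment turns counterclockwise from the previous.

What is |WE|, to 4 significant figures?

28.21

S is at the origin; SZ runs at 86.8° with length 20.8, so Z = (1.161, 20.77). ∠SZW = 73.4° gives ZW at -166.6° from the x-axis; with |ZW| = 12.4, W = (-10.90, 17.89). ∠ZWG = 51.6° gives WG at -38.20° from the x-axis; with |WG| = 24.8, G = (8.588, 2.557). WG is perpendicular to GA, so GA runs at 51.80°; with |GA| = 19.4, A = (20.59, 17.80). GA is perpendicular to AV, so AV runs at 141.8°; with |AV| = 19.1, V = (5.575, 29.61). ∠AVL = 50.0° gives VL at -88.20° from the x-axis; with |VL| = 16.1, L = (6.081, 13.52). ∠VLE = 40.2° gives LE at 51.60° from the x-axis; with |LE| = 16.1, E = (16.08, 26.14). Then |WE| = |E − W| = 28.21.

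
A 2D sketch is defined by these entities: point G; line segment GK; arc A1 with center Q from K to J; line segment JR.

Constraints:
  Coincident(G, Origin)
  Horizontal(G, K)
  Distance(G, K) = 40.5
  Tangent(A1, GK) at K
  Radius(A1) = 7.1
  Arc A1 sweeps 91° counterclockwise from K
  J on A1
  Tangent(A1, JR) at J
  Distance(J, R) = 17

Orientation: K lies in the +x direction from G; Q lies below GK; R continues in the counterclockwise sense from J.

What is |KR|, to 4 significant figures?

25.16

On A1, K sits at bearing 90° from Q; a 91° counterclockwise sweep puts J at bearing 181°, so J = Q + 7.1·(cos 181°, sin 181°) = (33.40, -7.224). The tangent condition forces QJ to be normal to JR, so JR runs along (−sin 181°, cos 181°); with |JR| = 17.0, R = (33.70, -24.22). Then |KR| = |R − K| = 25.16.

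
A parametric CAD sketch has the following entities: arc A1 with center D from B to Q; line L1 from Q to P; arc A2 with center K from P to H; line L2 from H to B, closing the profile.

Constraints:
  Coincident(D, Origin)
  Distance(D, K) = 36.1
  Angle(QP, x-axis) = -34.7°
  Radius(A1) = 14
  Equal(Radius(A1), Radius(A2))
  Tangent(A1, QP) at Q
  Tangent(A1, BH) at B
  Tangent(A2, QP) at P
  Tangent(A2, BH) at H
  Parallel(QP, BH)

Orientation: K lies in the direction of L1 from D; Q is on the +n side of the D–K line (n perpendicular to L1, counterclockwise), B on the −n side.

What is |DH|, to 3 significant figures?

38.7

Tangency of A1 to both parallel lines with radius 14.0 puts Q and B at D ± 14.0·n: Q = (7.97, 11.5), B = (-7.97, -11.5). Equal radii place P and H the same way about K: P = K + 14.0·n = (37.6, -9.04), H = K − 14.0·n = (21.7, -32.1). Then |DH| = |H − D| = 38.7.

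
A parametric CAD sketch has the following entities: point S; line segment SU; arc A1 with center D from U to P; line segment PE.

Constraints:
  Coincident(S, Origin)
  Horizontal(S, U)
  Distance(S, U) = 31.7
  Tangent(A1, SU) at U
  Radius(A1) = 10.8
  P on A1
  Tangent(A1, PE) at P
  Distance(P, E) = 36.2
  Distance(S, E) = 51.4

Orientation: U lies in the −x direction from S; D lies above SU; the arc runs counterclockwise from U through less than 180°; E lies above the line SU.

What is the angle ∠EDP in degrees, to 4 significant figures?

73.39°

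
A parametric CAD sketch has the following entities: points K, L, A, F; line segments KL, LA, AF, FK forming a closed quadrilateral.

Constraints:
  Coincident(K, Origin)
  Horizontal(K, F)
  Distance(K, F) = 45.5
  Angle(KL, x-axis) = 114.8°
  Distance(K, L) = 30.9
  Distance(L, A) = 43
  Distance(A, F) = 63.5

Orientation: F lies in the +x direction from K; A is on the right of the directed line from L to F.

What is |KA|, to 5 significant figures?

21.992

Checks: KL at 114.8° ✓; |LA| = 43.00 ✓; |AF| = 63.50 ✓.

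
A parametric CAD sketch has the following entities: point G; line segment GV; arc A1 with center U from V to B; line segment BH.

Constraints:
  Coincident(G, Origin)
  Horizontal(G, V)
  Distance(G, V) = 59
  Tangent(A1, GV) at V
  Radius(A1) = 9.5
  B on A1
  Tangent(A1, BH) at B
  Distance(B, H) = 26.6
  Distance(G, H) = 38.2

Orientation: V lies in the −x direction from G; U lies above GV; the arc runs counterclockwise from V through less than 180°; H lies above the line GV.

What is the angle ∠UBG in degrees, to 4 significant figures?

133.5°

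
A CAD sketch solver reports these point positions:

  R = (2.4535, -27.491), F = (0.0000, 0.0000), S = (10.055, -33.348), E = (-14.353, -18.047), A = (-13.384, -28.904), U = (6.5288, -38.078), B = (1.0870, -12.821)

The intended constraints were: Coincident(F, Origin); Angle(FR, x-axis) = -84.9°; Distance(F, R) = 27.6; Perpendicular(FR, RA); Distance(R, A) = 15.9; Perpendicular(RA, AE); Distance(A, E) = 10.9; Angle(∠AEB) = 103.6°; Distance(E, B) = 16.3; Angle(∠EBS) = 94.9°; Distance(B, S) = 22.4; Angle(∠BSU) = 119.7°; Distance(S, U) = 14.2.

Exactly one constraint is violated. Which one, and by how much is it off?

Distance(S, U) = 14.2 — off by 8.30.

F = (0.00, 0.00) ✓; FR at -84.90° ✓; |FR| = 27.60 ✓; ∠(FR, RA) = 90.00° ✓; |RA| = 15.90 ✓; ∠(RA, AE) = 90.00° ✓; |AE| = 10.90 ✓; ∠AEB = 103.6° ✓; |EB| = 16.30 ✓; ∠EBS = 94.90° ✓; |BS| = 22.40 ✓; ∠BSU = 119.7° ✓; |SU| = 5.900 ✗.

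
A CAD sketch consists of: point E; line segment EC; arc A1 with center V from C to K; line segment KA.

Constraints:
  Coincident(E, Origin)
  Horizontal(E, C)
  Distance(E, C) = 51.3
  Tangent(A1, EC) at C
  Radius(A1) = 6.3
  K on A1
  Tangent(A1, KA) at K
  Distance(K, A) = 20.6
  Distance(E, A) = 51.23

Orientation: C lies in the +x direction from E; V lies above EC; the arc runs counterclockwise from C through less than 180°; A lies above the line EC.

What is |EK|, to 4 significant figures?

57.21

Checks: ∠(VC, CE) = 90.00° ✓; |VC| = 6.300 ✓; |VK| = 6.300 ✓; ∠(VK, KA) = 90.00° ✓; |KA| = 20.60 ✓; |EA| = 51.23 ✓.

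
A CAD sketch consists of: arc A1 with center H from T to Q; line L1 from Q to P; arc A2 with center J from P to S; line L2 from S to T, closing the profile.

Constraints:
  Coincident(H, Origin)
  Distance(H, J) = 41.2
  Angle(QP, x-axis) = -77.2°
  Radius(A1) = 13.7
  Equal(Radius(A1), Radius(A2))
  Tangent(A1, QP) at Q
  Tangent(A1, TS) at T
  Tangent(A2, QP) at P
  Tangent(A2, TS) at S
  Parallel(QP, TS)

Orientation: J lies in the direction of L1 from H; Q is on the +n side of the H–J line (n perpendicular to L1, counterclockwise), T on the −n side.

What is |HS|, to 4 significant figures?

43.42

The slot axis is L1's direction at -77.2°, so u = (cos -77.2°, sin -77.2°) = (0.2215, -0.9751) and n = (−sin -77.2°, cos -77.2°) = (0.9751, 0.2215). H is at the origin and J lies 41.2 along u from H, so J = 41.2·u = (9.128, -40.18). Tangency of A1 to both parallel lines with radius 13.7 puts Q and T at H ± 13.7·n: Q = (13.36, 3.035), T = (-13.36, -3.035). Equal radii place P and S the same way about J: P = J + 13.7·n = (22.49, -37.14), S = J − 13.7·n = (-4.232, -43.21). Then |HS| = |S − H| = 43.42.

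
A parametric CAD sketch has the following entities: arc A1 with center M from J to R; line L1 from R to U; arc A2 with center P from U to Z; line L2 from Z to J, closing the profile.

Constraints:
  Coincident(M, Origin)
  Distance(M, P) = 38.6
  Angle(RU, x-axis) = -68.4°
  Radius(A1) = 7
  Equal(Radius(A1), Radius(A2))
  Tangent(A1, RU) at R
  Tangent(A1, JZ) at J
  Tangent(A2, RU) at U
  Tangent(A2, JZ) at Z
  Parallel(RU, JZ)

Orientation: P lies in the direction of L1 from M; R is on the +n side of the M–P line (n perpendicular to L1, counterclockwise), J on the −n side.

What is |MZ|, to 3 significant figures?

39.2

The slot axis is L1's direction at -68.4°, so u = (cos -68.4°, sin -68.4°) = (0.368, -0.930) and n = (−sin -68.4°, cos -68.4°) = (0.930, 0.368). M is at the origin and P lies 38.6 along u from M, so P = 38.6·u = (14.2, -35.9). Tangency of A1 to both parallel lines with radius 7.0 puts R and J at M ± 7.0·n: R = (6.51, 2.58), J = (-6.51, -2.58). Equal radii place U and Z the same way about P: U = P + 7.0·n = (20.7, -33.3), Z = P − 7.0·n = (7.70, -38.5). Then |MZ| = |Z − M| = 39.2.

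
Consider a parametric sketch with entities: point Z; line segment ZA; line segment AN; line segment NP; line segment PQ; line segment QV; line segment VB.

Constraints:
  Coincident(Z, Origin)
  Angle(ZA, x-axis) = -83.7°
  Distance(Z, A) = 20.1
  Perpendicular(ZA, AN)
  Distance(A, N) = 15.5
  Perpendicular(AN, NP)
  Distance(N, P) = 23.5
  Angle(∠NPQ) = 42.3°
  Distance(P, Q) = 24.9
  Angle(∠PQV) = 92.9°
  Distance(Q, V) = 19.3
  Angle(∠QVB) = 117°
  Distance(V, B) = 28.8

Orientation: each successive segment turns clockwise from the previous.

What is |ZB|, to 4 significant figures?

44.47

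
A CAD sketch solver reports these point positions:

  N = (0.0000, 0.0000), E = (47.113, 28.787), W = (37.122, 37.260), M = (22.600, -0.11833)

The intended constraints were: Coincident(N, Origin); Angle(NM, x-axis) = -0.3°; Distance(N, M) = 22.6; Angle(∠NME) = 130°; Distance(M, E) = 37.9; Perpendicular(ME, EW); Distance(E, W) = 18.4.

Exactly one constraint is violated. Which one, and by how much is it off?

Distance(E, W) = 18.4 — off by 5.30.

N = (0.00, 0.00) ✓; NM at -0.3000° ✓; |NM| = 22.60 ✓; ∠NME = 130.0° ✓; |ME| = 37.90 ✓; ∠(ME, EW) = 90.00° ✓; |EW| = 13.10 ✗.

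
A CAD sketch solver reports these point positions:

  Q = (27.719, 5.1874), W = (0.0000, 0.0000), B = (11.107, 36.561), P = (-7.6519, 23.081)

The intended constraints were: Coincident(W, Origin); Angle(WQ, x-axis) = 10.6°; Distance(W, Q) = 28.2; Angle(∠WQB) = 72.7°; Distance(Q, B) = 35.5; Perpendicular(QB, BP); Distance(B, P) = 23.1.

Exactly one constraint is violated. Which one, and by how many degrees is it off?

Perpendicular(QB, BP) — off by 7.80°.

W = (0.00, 0.00) ✓; WQ at 10.60° ✓; |WQ| = 28.20 ✓; ∠WQB = 72.70° ✓; |QB| = 35.50 ✓; ∠(QB, BP) = 97.80° ✗; |BP| = 23.10 ✓.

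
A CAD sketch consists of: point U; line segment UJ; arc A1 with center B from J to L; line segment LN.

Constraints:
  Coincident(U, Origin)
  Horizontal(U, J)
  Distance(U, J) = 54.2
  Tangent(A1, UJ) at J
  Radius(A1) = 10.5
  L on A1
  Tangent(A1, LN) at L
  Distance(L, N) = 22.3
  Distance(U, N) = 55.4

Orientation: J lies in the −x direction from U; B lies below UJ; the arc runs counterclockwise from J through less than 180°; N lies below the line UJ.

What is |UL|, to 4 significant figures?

63.84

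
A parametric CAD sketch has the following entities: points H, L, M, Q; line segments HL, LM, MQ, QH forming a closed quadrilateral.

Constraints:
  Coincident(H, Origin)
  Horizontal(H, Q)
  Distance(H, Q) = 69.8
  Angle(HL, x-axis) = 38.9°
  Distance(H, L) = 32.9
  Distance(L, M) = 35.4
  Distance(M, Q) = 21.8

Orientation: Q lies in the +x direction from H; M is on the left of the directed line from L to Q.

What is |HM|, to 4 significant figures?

64.17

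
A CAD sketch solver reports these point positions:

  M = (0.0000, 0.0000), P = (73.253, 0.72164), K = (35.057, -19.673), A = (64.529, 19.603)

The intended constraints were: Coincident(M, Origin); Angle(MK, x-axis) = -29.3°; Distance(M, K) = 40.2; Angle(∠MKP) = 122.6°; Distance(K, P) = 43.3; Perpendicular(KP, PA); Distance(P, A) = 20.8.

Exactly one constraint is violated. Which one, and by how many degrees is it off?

Perpendicular(KP, PA) — off by 3.30°.

M = (0.00, 0.00) ✓; MK at -29.30° ✓; |MK| = 40.20 ✓; ∠MKP = 122.6° ✓; |KP| = 43.30 ✓; ∠(KP, PA) = 86.70° ✗; |PA| = 20.80 ✓.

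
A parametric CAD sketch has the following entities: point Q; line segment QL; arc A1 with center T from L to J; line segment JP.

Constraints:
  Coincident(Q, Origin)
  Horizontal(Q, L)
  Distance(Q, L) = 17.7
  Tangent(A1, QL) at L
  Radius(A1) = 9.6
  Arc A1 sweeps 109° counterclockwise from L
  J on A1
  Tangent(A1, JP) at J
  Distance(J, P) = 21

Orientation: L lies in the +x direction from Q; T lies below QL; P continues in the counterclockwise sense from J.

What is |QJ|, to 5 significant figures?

15.372

Q is at the origin; Q and L share the same y with |QL| = 17.7 and L on the +x side, so L = (17.700, 0.0000). Tangency of A1 to QL means the radius TL is perpendicular to QL, so T = L + (0, -9.6) = (17.700, -9.6000). On A1, L sits at bearing 90° from T; a 109° counterclockwise sweep puts J at bearing 199°, so J = T + 9.6·(cos 199°, sin 199°) = (8.6230, -12.725). Then |QJ| = |J − Q| = 15.372.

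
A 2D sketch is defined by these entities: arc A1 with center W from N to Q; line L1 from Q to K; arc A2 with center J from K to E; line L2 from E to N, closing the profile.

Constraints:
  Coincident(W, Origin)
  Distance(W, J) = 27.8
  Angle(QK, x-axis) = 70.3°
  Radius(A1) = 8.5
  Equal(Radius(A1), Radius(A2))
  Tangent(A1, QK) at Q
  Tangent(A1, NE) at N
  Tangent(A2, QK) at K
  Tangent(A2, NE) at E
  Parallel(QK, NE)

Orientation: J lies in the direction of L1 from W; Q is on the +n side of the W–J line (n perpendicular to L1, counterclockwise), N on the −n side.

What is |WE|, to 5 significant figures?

29.070

Tangency of A1 to both parallel lines with radius 8.5 puts Q and N at W ± 8.5·n: Q = (-8.0025, 2.8653), N = (8.0025, -2.8653). Equal radii place K and E the same way about J: K = J + 8.5·n = (1.3687, 29.038), E = J − 8.5·n = (17.374, 23.308). Then |WE| = |E − W| = 29.070.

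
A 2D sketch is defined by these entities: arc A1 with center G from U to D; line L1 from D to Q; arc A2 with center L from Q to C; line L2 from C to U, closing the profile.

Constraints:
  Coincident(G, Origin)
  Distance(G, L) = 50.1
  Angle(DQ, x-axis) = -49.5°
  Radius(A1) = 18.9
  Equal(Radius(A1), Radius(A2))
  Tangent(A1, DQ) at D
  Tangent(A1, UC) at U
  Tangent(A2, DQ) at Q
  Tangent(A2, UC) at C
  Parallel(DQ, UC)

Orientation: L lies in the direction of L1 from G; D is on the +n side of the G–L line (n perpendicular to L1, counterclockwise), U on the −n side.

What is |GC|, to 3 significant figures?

53.5

Tangency of A1 to both parallel lines with radius 18.9 puts D and U at G ± 18.9·n: D = (14.4, 12.3), U = (-14.4, -12.3). Equal radii place Q and C the same way about L: Q = L + 18.9·n = (46.9, -25.8), C = L − 18.9·n = (18.2, -50.4). Then |GC| = |C − G| = 53.5.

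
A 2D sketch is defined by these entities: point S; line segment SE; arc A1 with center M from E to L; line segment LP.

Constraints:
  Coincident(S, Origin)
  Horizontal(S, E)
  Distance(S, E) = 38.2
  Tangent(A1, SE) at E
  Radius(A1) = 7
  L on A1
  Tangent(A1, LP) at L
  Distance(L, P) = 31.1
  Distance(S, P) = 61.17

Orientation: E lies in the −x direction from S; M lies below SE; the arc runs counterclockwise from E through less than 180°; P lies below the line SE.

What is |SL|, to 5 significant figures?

45.583

S is at the origin; SE is horizontal with |SE| = 38.2 and E on the −x side, so E = (-38.200, 0.0000). Tangency of A1 to SE means the radius ME is perpendicular to SE, so M = E + (0, -7) = (-38.200, -7.0000). Since ML ⟂ LP (tangency), |MP| = √(7.0² + 31.1²) = 31.878 regardless of where L sits on A1. So P lies on both circle(S, 61.17) and circle(M, 31.878); the below-SE intersection is P = (-48.612, -37.130). L is the foot of the tangent from P: L = (-45.157, -6.2222).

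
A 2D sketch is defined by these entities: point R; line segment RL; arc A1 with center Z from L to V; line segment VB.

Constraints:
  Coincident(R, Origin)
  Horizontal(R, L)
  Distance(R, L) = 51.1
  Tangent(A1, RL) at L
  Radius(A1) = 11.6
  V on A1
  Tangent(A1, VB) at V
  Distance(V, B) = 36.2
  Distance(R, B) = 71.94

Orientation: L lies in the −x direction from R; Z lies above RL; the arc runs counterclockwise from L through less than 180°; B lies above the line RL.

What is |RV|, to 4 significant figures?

43.01

Checks: |ZV| = 11.60 ✓; ∠(ZV, VB) = 90.00° ✓; |VB| = 36.20 ✓; |RB| = 71.94 ✓.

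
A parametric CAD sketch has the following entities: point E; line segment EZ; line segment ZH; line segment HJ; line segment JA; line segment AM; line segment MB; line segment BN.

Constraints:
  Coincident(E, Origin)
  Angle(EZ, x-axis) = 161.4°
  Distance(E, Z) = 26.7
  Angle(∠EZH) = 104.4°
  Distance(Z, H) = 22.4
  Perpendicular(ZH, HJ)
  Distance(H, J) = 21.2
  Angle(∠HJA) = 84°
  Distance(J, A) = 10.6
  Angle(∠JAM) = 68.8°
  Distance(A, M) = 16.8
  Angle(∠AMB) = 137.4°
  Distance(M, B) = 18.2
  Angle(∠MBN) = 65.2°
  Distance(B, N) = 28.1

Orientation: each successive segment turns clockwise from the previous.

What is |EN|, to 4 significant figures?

41.02

∠AMB = 137.4° gives MB at 106.0° from the x-axis; with |MB| = 18.2, B = (-23.76, 45.12). ∠MBN = 65.2° gives BN at -8.800° from the x-axis; with |BN| = 28.1, N = (4.014, 40.82). Then |EN| = |N − E| = 41.02.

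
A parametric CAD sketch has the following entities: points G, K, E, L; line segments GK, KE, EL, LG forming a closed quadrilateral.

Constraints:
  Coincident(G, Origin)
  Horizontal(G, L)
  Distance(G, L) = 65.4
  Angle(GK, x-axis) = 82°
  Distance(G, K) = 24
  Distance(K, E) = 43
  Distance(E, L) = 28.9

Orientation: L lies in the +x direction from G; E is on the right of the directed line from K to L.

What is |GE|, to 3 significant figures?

36.9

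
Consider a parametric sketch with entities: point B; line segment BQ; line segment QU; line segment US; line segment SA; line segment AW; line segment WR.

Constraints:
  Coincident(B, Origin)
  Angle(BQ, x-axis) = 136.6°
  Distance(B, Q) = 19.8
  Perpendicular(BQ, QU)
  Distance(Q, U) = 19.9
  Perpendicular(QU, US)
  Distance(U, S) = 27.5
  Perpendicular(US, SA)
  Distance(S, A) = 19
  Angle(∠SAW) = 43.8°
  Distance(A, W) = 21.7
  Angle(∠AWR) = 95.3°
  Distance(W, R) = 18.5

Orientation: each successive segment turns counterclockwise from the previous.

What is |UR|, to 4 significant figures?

26.80

B is at the origin; BQ runs at 136.6° with length 19.8, so Q = (-14.39, 13.60). BQ ⟂ QU, so QU runs at -133.4°; with |QU| = 19.9, U = (-28.06, -0.8545). QU is perpendicular to US, so US runs at -43.40°; with |US| = 27.5, S = (-8.078, -19.75). US ⟂ SA, so SA runs at 46.60°; with |SA| = 19.0, A = (4.976, -5.944). ∠SAW = 43.8° gives AW at -177.2° from the x-axis; with |AW| = 21.7, W = (-16.70, -7.005). ∠AWR = 95.3° gives WR at -92.50° from the x-axis; with |WR| = 18.5, R = (-17.50, -25.49). Then |UR| = |R − U| = 26.80.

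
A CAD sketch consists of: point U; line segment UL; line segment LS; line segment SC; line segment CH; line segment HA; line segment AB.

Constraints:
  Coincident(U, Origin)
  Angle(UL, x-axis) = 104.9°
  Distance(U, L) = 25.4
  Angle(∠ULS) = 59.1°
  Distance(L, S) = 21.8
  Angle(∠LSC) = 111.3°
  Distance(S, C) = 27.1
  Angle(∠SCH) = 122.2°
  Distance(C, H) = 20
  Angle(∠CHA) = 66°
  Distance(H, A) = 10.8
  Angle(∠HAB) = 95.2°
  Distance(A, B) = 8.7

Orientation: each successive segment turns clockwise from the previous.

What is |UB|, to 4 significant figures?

9.986

U is at the origin; UL runs at 104.9° with length 25.4, so L = (-6.531, 24.55). ∠ULS = 59.1° gives LS at -16.00° from the x-axis; with |LS| = 21.8, S = (14.42, 18.54). ∠LSC = 111.3° gives SC at -84.70° from the x-axis; with |SC| = 27.1, C = (16.93, -8.447). ∠SCH = 122.2° gives CH at -142.5° from the x-axis; with |CH| = 20.0, H = (1.061, -20.62). ∠CHA = 66.0° gives HA at 103.5° from the x-axis; with |HA| = 10.8, A = (-1.461, -10.12). ∠HAB = 95.2° gives AB at 18.70° from the x-axis; with |AB| = 8.7, B = (6.780, -7.331). Then |UB| = |B − U| = 9.986.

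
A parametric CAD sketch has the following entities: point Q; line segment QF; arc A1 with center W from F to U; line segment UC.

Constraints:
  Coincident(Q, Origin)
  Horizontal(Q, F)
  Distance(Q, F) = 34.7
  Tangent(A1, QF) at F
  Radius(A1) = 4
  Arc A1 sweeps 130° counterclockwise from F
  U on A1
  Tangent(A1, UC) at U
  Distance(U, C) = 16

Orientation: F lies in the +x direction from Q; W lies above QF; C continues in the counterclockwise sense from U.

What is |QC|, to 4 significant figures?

33.31

On A1, F sits at bearing -90° from W; a 130° counterclockwise sweep puts U at bearing 40°, so U = W + 4.0·(cos 40°, sin 40°) = (37.76, 6.571). Tangency of A1 to UC means the radius WU is perpendicular to UC, so UC runs along (−sin 40°, cos 40°); with |UC| = 16.0, C = (27.48, 18.83). Then |QC| = |C − Q| = 33.31.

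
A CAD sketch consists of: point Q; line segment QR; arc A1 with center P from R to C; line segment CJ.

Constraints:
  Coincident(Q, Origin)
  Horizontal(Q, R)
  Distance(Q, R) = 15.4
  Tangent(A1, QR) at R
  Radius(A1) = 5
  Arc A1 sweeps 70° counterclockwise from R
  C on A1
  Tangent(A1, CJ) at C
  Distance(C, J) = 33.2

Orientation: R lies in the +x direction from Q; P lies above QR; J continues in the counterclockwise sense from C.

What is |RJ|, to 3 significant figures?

38.0

Q is at the origin; Q and R share the same y with |QR| = 15.4 and R on the +x side, so R = (15.4, 0.00). Since A1 is tangent to QR there, PR ⟂ QR, so P = R + (0, 5) = (15.4, 5.00). On A1, R sits at bearing -90° from P; a 70° counterclockwise sweep puts C at bearing -20°, so C = P + 5.0·(cos -20°, sin -20°) = (20.1, 3.29). The tangent condition forces PC to be normal to CJ, so CJ runs along (−sin -20°, cos -20°); with |CJ| = 33.2, J = (31.5, 34.5). Then |RJ| = |J − R| = 38.0.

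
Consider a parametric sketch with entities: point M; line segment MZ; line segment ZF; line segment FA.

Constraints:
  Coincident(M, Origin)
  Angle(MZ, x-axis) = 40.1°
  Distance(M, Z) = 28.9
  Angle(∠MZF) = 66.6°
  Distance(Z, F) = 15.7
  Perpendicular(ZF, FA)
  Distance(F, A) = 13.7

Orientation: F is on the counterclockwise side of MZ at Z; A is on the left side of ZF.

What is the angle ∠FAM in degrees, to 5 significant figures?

161.77°

M is at the origin; MZ runs at 40.1° with length 28.9, so Z = 28.9·(cos 40.1°, sin 40.1°) = (22.106, 18.615). ∠MZF = 66.6°, so ZF runs at 40.1° + (180° − 66.6°) = 153.50° from the x-axis; with |ZF| = 15.7, F = Z + 15.7·(cos 153.50°, sin 153.50°) = (8.0558, 25.620). The perpendicularity gives FA at right angles to ZF; with |FA| = 13.7 on the left of ZF, A = F + 13.7·(-0.44620, -0.89493) = (1.9428, 13.360). Then cos ∠FAM = AF·AM / (|AF||AM|), giving 161.77°.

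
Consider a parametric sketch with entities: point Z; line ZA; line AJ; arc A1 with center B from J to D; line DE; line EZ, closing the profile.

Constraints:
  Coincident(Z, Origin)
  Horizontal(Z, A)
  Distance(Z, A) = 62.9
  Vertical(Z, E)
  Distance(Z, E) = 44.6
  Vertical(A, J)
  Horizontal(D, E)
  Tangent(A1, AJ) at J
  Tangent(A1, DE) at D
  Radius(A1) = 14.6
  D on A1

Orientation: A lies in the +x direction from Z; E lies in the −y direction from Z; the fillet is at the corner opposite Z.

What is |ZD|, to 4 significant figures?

65.74

Z is at the origin; ZA is horizontal with |ZA| = 62.9 and A on the +x side, so A = (62.90, 0.000). ZE is vertical with |ZE| = 44.6 and E on the −y side, so E = (0.000, -44.60). The virtual corner opposite Z is at (62.90, -44.60). Since A1 is tangent to AJ there, BJ ⟂ AJ and tangency of A1 to DE means the radius BD is perpendicular to DE, with radius 14.6, so the center B sits 14.6 in from both sides at B = (48.30, -30.00). That places the tangent points at J = (62.90, -30.00) on AJ and D = (48.30, -44.60) on DE. Then |ZD| = |D − Z| = 65.74.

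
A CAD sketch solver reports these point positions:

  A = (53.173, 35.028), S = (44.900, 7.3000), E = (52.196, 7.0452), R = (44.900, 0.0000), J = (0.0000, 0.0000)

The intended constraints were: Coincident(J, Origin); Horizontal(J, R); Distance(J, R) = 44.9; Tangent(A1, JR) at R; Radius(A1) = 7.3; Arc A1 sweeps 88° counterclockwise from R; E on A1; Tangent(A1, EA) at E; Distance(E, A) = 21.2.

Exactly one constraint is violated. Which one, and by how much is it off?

Distance(E, A) = 21.2 — off by 6.80.

J = (0.00, 0.00) ✓; J.y = 0.00, R.y = 0.00 ✓; |JR| = 44.90 ✓; ∠(SR, RJ) = 90.00° ✓; |SR| = 7.300 ✓; bearing(S→E) − bearing(S→R) = 88.00° ✓; |SE| = 7.300 ✓; ∠(SE, EA) = 90.00° ✓; |EA| = 28.00 ✗.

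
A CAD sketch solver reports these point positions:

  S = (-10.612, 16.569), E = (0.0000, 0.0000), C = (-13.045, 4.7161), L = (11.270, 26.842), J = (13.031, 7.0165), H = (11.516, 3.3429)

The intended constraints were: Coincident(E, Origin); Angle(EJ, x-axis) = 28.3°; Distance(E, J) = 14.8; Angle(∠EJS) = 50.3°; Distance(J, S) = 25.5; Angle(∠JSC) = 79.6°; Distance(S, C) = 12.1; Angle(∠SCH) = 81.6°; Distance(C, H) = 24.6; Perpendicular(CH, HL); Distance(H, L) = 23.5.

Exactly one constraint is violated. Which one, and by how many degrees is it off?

Perpendicular(CH, HL) — off by 3.80°.

E = (0.00, 0.00) ✓; EJ at 28.30° ✓; |EJ| = 14.80 ✓; ∠EJS = 50.30° ✓; |JS| = 25.50 ✓; ∠JSC = 79.60° ✓; |SC| = 12.10 ✓; ∠SCH = 81.60° ✓; |CH| = 24.60 ✓; ∠(CH, HL) = 93.80° ✗; |HL| = 23.50 ✓.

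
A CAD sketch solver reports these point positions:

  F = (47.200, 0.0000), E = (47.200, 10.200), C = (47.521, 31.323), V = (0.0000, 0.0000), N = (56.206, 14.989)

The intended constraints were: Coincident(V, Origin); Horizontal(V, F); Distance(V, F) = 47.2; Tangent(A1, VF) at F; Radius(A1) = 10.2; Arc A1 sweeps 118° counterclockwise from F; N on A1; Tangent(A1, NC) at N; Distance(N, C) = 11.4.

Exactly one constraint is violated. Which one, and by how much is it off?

Distance(N, C) = 11.4 — off by 7.10.

V = (0.00, 0.00) ✓; V.y = 0.00, F.y = 0.00 ✓; |VF| = 47.20 ✓; ∠(EF, FV) = 90.00° ✓; |EF| = 10.20 ✓; bearing(E→N) − bearing(E→F) = 118.0° ✓; |EN| = 10.20 ✓; ∠(EN, NC) = 90.00° ✓; |NC| = 18.50 ✗.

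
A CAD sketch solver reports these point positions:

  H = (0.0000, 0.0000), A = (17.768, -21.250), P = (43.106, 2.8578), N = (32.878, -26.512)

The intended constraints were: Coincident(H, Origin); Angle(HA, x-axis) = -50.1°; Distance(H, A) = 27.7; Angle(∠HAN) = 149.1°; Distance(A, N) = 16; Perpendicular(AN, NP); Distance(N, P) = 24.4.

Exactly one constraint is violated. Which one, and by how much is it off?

Distance(N, P) = 24.4 — off by 6.70.

H = (0.00, 0.00) ✓; HA at -50.10° ✓; |HA| = 27.70 ✓; ∠HAN = 149.1° ✓; |AN| = 16.00 ✓; ∠(AN, NP) = 90.00° ✓; |NP| = 31.10 ✗.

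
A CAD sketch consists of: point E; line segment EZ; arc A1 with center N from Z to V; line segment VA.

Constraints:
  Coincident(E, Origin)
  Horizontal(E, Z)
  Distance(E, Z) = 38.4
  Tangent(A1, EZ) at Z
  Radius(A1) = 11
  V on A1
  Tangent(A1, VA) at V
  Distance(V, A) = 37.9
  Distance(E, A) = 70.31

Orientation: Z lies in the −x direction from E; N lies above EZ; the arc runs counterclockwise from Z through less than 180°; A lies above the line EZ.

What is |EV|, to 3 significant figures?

34.1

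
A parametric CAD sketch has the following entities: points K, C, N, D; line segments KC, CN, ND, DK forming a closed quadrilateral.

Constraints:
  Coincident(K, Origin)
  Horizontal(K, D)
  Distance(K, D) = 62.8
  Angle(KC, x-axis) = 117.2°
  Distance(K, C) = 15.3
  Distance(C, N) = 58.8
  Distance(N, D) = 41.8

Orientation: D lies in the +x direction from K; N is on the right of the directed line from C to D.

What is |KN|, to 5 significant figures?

44.273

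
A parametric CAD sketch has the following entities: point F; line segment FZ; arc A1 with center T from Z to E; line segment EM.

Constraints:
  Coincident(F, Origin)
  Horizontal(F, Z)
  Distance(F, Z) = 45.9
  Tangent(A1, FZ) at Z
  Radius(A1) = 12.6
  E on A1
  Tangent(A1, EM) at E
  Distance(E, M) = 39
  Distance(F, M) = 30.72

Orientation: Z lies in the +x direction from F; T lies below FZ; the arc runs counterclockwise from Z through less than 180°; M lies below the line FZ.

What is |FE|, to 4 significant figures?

37.57

Checks: |TE| = 12.60 ✓; ∠(TE, EM) = 90.00° ✓; |EM| = 39.00 ✓; |FM| = 30.72 ✓.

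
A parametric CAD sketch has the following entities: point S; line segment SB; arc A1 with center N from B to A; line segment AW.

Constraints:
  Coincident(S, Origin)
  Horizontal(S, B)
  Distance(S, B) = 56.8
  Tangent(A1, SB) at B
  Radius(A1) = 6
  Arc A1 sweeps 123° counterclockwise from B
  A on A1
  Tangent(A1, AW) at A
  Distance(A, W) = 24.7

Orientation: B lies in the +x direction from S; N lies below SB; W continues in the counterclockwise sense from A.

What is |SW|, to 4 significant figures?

71.78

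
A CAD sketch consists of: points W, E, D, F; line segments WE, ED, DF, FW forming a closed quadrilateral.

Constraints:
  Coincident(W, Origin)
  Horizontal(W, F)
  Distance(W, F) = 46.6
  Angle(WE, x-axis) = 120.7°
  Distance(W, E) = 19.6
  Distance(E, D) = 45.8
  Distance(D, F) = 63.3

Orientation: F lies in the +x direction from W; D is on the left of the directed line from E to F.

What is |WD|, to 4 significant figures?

57.11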